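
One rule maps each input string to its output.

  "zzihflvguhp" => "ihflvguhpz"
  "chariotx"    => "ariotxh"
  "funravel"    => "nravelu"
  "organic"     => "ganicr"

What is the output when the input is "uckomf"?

komfc

The pattern: delete the first character, then move the first character to the end.
Applying both steps to "uckomf": "ckomf", then "komfc".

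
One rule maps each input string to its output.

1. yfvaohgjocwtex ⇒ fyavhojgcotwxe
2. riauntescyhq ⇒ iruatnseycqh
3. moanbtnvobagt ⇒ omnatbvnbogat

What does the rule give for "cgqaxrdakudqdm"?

The transformation: swap each adjacent pair of characters (1↔2, 3↔4, ...).
For "cgqaxrdakudqdm" the result is "gcaqrxadukqdmd".

gcaqrxadukqdmd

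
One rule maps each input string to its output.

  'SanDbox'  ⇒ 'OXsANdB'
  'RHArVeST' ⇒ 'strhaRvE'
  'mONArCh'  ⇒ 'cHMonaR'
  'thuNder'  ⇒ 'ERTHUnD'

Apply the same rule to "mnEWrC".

The rule is to move the last 2 characters to the front (rotate right by 2), then flip the case of every letter.
"mnEWrC" → "rCmnEW" → "RcMNew".

RcMNew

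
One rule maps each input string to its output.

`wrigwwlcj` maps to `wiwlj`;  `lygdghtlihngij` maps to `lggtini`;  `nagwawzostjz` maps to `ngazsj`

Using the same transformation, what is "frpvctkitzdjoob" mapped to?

fpcktdob

Each output is the input with this applied: keep every other character starting from the first (positions 1st, 3rd, 5th, ...).
So "frpvctkitzdjoob" becomes "fpcktdob".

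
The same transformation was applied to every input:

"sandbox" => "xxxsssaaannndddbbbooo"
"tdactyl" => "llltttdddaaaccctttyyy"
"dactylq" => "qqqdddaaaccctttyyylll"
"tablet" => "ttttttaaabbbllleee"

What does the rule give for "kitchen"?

The rule is to repeat every character 3 times, then move the last 3 characters to the front (rotate right by 3).
"kitchen" → "kkkiiitttccchhheeennn" → "nnnkkkiiitttccchhheee".

nnnkkkiiitttccchhheee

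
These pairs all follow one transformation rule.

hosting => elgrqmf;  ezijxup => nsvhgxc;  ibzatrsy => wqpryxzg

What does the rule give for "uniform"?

What's happening: reverse the string, then shift every letter 2 places backward in the alphabet (wrapping around).
Applying both steps to "uniform": "mrofinu", then "kpmdgls".

kpmdgls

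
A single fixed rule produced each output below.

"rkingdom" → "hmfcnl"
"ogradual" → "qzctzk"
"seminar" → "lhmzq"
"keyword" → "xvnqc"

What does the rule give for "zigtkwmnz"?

fsjvlmy

The transformation: delete the first 2 characters, then shift every letter 1 place backward in the alphabet (wrapping around).
Applying that to "zigtkwmnz" gives "fsjvlmy".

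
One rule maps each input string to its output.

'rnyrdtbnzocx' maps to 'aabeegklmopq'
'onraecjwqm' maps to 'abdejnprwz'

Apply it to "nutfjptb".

The pattern: shift every letter 13 places forward in the alphabet (wrapping around) — i.e. ROT13, then sort the characters into alphabetical order.
Starting from "nutfjptb": after the first operation, "ahgswcgo"; after the second, "acgghosw".

acgghosw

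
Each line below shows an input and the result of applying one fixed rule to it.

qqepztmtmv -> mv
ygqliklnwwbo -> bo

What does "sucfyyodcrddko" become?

The transformation: keep only the last 2 characters.
Doing the same to "sucfyyodcrddko": "ko".

ko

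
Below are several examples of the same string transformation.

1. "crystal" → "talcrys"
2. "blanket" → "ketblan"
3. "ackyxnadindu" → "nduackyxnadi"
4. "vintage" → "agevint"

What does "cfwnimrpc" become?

rpccfwnim

Each output is the input with this applied: move the last 3 characters to the front (rotate right by 3).
"cfwnimrpc" → "rpccfwnim".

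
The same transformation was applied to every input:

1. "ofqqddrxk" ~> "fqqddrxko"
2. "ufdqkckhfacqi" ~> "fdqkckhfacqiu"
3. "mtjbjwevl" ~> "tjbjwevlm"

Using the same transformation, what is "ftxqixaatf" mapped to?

Looking at the pairs, the operation is to move the first character to the end.
On "ftxqixaatf" that produces "txqixaatff".

txqixaatff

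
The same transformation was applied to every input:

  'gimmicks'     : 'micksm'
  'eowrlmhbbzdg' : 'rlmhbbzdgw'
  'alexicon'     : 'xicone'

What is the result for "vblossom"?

Rule — delete the first 2 characters, then move the first character to the end.
Applying both steps to "vblossom": "lossom", then "ossoml".
(Check on "gimmicks": → "mmicks" → "micksm" ✓)

ossoml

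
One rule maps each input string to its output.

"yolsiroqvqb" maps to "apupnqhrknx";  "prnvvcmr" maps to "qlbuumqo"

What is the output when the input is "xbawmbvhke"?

djgualvzaw

In each case the input is transformed by: shift every letter 1 place backward in the alphabet (wrapping around), then reverse the string.
On "xbawmbvhke": the first step gives "wazvlaugjd", and the second then gives "djgualvzaw".
(Check on "yolsiroqvqb": → "xnkrhqnpupa" → "apupnqhrknx" ✓)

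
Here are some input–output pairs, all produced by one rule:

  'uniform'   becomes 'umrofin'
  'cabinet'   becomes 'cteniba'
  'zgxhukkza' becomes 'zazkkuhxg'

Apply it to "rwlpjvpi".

ripvjplw

The transformation: move the first character to the end, then reverse the string.
"rwlpjvpi" → "wlpjvpir" → "ripvjplw".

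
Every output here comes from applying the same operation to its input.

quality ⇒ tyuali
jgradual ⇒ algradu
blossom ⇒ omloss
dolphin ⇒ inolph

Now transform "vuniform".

rmunifo

Each output is the input with this applied: delete the first character, then move the last 2 characters to the front (rotate right by 2).
So "vuniform" becomes "rmunifo".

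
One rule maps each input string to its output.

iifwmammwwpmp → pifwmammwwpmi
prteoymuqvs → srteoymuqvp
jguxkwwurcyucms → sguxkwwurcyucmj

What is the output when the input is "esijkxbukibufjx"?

xsijkxbukibufje

The pattern: swap the first and last characters.
Applying that to "esijkxbukibufjx" gives "xsijkxbukibufje".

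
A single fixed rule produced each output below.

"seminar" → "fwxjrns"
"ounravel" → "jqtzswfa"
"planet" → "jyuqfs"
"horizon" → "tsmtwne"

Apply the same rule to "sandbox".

tcxfsig

What's happening: shift every letter 5 places forward in the alphabet (wrapping around), then move the last 2 characters to the front (rotate right by 2).
Applying both steps to "sandbox": "xfsigtc", then "tcxfsig".
(Check on "ounravel": → "tzswfajq" → "jqtzswfa" ✓)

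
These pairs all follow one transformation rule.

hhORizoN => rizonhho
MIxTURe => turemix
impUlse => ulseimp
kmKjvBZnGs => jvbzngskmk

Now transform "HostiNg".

Each output is the input with this applied: move the first 3 characters to the end (rotate left by 3), then convert every letter to lowercase.
So "HostiNg" becomes "tinghos".

tinghos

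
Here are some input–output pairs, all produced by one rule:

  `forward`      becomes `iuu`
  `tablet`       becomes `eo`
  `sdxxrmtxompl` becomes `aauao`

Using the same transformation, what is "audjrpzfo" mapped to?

Each output is the input with this applied: shift every letter 3 places forward in the alphabet (wrapping around), then keep only the vowels.
Starting from "audjrpzfo": after the first operation, "dxgmuscir"; after the second, "ui".

ui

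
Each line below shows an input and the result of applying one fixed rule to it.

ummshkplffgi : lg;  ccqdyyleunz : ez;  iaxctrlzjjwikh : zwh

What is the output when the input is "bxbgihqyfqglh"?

What's happening: keep one character in every 3, starting at position 2 (positions 2nd, 5th, 8th, ...), then delete the first 2 characters.
"bxbgihqyfqglh" → "yg".

yg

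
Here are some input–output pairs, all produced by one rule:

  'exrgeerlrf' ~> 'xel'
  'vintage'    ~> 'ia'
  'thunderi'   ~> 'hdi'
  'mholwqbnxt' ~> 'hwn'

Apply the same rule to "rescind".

ei

The rule is to keep one character in every 3, starting at position 2 (positions 2nd, 5th, 8th, ...).
On "rescind" that produces "ei".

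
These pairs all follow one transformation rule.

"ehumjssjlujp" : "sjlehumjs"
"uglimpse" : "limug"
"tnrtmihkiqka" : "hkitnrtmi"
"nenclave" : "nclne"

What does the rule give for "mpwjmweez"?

jmwmpw

The transformation: delete the last 3 characters, then move the last 3 characters to the front (rotate right by 3).
Applying both steps to "mpwjmweez": "mpwjmw", then "jmwmpw".
(Check on "tnrtmihkiqka": → "tnrtmihki" → "hkitnrtmi" ✓)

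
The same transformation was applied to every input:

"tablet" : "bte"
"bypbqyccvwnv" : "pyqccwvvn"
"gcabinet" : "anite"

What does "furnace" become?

Looking at the pairs, the operation is to swap each adjacent pair of characters (1↔2, 3↔4, ...), then delete the first 3 characters.
Applying both steps to "furnace": "ufnrcae", then "rcae".
(Check on "bypbqyccvwnv": → "ybbpyqccwvvn" → "pyqccwvvn" ✓)

rcae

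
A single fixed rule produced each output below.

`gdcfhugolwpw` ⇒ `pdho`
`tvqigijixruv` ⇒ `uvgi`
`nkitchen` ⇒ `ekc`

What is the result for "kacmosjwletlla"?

Rule — move the last 2 characters to the front (rotate right by 2), then keep one character in every 3, starting at position 1 (positions 1st, 4th, 7th, ...).
Applying both steps to "kacmosjwletlla": "lakacmosjwletl", then "laowt".

laowt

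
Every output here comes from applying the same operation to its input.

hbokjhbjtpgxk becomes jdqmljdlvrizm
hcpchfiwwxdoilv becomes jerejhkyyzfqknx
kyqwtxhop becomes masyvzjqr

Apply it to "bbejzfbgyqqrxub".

In each case the input is transformed by: shift every letter 2 places forward in the alphabet (wrapping around).
On "bbejzfbgyqqrxub" that produces "ddglbhdiasstzwd".

ddglbhdiasstzwd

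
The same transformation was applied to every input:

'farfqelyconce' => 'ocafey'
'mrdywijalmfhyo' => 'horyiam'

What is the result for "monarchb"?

cboa

Rule — keep every other character starting from the second (positions 2nd, 4th, 6th, ...), then move the last 2 characters to the front (rotate right by 2).
On "monarchb": the first step gives "oacb", and the second then gives "cboa".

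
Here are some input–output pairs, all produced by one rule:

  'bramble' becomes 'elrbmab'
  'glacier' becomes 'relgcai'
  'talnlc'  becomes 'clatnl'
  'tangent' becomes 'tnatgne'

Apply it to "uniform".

mrnufio

Each output is the input with this applied: move the last 2 characters to the front (rotate right by 2), then swap each adjacent pair of characters (1↔2, 3↔4, ...).
Applying both steps to "uniform": "rmunifo", then "mrnufio".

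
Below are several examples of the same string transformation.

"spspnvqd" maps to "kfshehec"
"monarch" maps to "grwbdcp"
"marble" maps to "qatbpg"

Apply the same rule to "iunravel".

Each output is the input with this applied: move the last 3 characters to the front (rotate right by 3), then shift every letter 11 places backward in the alphabet (wrapping around).
On "iunravel": the first step gives "veliunra", and the second then gives "ktaxjcgp".

ktaxjcgp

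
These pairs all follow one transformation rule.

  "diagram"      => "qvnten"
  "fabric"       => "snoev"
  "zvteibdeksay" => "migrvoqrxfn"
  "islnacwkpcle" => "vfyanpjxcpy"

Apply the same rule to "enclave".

rapyni

The pattern: delete the last character, then shift every letter 13 places forward in the alphabet (wrapping around) — i.e. ROT13.
So "enclave" becomes "rapyni".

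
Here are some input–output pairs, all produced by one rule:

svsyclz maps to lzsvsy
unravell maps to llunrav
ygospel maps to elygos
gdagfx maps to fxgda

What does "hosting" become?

nghost

The transformation: move the last 2 characters to the front (rotate right by 2), then delete the last character.
Working it through for "hosting": intermediate "nghosti", final "nghost".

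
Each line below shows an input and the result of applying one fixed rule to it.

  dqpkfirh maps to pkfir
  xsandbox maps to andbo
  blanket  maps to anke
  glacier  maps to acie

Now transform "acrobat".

roba

In each case the input is transformed by: move the first 2 characters to the end (rotate left by 2), then delete the last 3 characters.
Working it through for "acrobat": intermediate "robatac", final "roba".
(Check on "glacier": → "aciergl" → "acie" ✓)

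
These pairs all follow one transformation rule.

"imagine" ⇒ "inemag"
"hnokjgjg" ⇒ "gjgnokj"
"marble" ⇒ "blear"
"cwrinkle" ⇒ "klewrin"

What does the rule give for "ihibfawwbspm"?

Rule — delete the first character, then move the last 3 characters to the front (rotate right by 3).
Working it through for "ihibfawwbspm": intermediate "hibfawwbspm", final "spmhibfawwb".

spmhibfawwb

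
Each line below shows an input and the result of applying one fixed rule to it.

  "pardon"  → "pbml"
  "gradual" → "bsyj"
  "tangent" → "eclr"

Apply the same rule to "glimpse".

knqc

In each case the input is transformed by: shift every letter 2 places backward in the alphabet (wrapping around), then keep only the last 4 characters.
For "glimpse", step one produces "ejgknqc"; step two turns that into "knqc".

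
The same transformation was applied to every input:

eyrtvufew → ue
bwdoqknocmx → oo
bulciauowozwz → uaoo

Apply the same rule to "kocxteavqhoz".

The rule is to keep every other character starting from the second (positions 2nd, 4th, 6th, ...), then keep only the vowels.
Doing the same to "kocxteavqhoz": "oe".
(Check on "bwdoqknocmx": → "wokom" → "oo" ✓)

oe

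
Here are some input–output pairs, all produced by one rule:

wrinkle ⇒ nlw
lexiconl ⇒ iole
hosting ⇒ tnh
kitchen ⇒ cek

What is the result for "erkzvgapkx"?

zgpxr

Rule — move the first 2 characters to the end (rotate left by 2), then keep every other character starting from the second (positions 2nd, 4th, 6th, ...).
Starting from "erkzvgapkx": after the first operation, "kzvgapkxer"; after the second, "zgpxr".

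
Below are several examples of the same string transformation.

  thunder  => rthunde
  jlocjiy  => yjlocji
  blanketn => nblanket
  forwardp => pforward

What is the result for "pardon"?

The transformation: move the last character to the front.
So "pardon" becomes "npardo".

npardo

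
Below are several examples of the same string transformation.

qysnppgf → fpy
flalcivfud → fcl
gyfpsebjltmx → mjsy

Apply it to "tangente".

eea

Each output is the input with this applied: keep one character in every 3, starting at position 2 (positions 2nd, 5th, 8th, ...), then reverse the string.
For "tangente", step one produces "aee"; step two turns that into "eea".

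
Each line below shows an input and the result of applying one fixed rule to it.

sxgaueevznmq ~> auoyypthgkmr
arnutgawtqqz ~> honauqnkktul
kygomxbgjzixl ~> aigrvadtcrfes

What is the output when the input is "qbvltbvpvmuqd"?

The rule is to shift every letter 6 places backward in the alphabet (wrapping around), then move the first 2 characters to the end (rotate left by 2).
Working it through for "qbvltbvpvmuqd": intermediate "kvpfnvpjpgokx", final "pfnvpjpgokxkv".

pfnvpjpgokxkv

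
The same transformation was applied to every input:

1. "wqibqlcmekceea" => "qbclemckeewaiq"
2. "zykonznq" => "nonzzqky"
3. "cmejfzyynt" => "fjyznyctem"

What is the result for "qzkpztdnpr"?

zpdtpnqrkz

The transformation: move the first 3 characters to the end (rotate left by 3), then swap each adjacent pair of characters (1↔2, 3↔4, ...).
"qzkpztdnpr" → "pztdnprqzk" → "zpdtpnqrkz".
(Check on "wqibqlcmekceea": → "bqlcmekceeawqi" → "qbclemckeewaiq" ✓)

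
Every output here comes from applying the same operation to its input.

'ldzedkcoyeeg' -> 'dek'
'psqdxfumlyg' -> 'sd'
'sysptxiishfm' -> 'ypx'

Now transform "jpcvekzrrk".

The pattern: keep every other character starting from the second (positions 2nd, 4th, 6th, ...), then delete the last 3 characters.
"jpcvekzrrk" → "pvkrk" → "pv".

pv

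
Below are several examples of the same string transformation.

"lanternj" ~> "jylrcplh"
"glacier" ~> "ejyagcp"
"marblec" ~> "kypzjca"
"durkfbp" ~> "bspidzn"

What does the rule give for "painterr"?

Looking at the pairs, the operation is to shift every letter 2 places backward in the alphabet (wrapping around).
So "painterr" becomes "nyglrcpp".

nyglrcpp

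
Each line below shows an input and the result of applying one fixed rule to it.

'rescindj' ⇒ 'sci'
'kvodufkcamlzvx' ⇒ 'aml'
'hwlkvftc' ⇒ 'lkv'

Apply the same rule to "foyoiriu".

yoi

Rule — move the last 3 characters to the front (rotate right by 3), then keep only the last 3 characters.
Doing the same to "foyoiriu": "yoi".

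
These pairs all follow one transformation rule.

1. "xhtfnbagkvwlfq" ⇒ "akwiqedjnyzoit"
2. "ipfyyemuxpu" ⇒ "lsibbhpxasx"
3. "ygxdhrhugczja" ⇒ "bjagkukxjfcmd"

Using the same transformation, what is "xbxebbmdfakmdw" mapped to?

The rule is to shift every letter 3 places forward in the alphabet (wrapping around).
Doing the same to "xbxebbmdfakmdw": "aeaheepgidnpgz".

aeaheepgidnpgz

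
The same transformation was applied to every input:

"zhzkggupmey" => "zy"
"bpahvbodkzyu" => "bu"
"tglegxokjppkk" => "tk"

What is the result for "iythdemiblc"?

ic

What's happening: take characters alternately from the front and the back (1st, last, 2nd, 2nd-last, ...), then keep only the first 2 characters.
Starting from "iythdemiblc": after the first operation, "icyltbhidme"; after the second, "ic".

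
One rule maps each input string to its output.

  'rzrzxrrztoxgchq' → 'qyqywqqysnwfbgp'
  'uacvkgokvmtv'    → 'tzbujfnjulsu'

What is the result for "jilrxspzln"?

ihkqwroykm

In each case the input is transformed by: shift every letter 1 place backward in the alphabet (wrapping around).
So "jilrxspzln" becomes "ihkqwroykm".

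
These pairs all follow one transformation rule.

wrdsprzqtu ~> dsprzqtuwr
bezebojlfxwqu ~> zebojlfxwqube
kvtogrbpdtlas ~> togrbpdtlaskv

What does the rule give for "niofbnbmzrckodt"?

Rule — move the first 2 characters to the end (rotate left by 2).
Applying that to "niofbnbmzrckodt" gives "ofbnbmzrckodtni".

ofbnbmzrckodtni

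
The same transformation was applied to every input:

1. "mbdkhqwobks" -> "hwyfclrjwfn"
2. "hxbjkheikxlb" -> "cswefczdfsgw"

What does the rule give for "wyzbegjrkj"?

The pattern: shift every letter 5 places backward in the alphabet (wrapping around).
Applying that to "wyzbegjrkj" gives "rtuwzbemfe".

rtuwzbemfe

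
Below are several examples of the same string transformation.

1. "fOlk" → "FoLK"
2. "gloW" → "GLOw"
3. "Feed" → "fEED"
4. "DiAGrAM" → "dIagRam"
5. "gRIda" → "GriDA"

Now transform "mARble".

MarBLE

The transformation: flip the case of every letter.
Doing the same to "mARble": "MarBLE".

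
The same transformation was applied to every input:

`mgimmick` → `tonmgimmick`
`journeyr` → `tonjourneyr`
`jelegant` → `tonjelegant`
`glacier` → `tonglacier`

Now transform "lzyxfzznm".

tonlzyxfzznm

The transformation: prepend "ton".
On "lzyxfzznm" that produces "tonlzyxfzznm".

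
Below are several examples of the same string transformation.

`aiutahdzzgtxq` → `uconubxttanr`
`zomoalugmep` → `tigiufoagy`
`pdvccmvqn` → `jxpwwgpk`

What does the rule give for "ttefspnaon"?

Each output is the input with this applied: shift every letter 6 places backward in the alphabet (wrapping around), then delete the last character.
Working it through for "ttefspnaon": intermediate "nnyzmjhuih", final "nnyzmjhui".
(Check on "aiutahdzzgtxq": → "uconubxttanrk" → "uconubxttanr" ✓)

nnyzmjhui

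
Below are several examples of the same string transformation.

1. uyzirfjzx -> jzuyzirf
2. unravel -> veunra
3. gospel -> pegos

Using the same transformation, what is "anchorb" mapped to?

The pattern: delete the last character, then move the last 2 characters to the front (rotate right by 2).
Working it through for "anchorb": intermediate "anchor", final "oranch".

oranch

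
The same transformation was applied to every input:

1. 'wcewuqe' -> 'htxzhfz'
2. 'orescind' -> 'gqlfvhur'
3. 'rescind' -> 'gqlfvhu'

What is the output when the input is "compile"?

holsprf

The pattern: shift every letter 3 places forward in the alphabet (wrapping around), then reverse the string.
For "compile", step one produces "frpsloh"; step two turns that into "holsprf".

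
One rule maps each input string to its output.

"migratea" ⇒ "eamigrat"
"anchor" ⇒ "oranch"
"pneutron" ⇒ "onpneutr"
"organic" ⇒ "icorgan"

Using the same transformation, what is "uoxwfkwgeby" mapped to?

Looking at the pairs, the operation is to move the last 2 characters to the front (rotate right by 2).
On "uoxwfkwgeby" that produces "byuoxwfkwge".

byuoxwfkwge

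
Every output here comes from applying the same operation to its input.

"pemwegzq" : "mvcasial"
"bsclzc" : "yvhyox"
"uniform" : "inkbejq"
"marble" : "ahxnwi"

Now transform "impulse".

Rule — shift every letter 4 places backward in the alphabet (wrapping around), then reverse the string.
"impulse" → "eilqhoa" → "aohqlie".

aohqlie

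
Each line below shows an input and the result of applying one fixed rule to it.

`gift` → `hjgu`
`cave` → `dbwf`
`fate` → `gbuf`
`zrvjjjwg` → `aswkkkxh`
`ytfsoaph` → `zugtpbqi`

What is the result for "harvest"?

ibswftu

The pattern: shift every letter 1 place forward in the alphabet (wrapping around).
For "harvest" the result is "ibswftu".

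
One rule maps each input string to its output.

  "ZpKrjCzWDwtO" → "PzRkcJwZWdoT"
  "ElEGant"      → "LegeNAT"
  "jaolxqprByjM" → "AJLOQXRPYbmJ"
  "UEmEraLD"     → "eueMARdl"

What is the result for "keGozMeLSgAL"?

EKOgmZlEGsla

The pattern: flip the case of every letter, then swap each adjacent pair of characters (1↔2, 3↔4, ...).
For "keGozMeLSgAL", step one produces "KEgOZmElsGal"; step two turns that into "EKOgmZlEGsla".
(Check on "UEmEraLD": → "ueMeRAld" → "eueMARdl" ✓)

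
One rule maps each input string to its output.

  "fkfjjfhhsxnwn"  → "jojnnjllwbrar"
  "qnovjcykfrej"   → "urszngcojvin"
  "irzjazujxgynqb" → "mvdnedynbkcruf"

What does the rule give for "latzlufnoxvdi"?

The pattern: shift every letter 4 places forward in the alphabet (wrapping around).
On "latzlufnoxvdi" that produces "pexdpyjrsbzhm".

pexdpyjrsbzhm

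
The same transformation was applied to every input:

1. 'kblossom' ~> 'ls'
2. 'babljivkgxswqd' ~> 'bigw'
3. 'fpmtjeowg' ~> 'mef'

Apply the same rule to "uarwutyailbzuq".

rtiz

Looking at the pairs, the operation is to swap the first and last characters, then keep one character in every 3, starting at position 3 (positions 3rd, 6th, 9th, ...).
Working it through for "uarwutyailbzuq": intermediate "qarwutyailbzuu", final "rtiz".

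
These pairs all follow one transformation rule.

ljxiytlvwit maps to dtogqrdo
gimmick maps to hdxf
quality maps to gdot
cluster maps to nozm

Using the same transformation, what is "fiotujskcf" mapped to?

openfxa

Rule — shift every letter 5 places backward in the alphabet (wrapping around), then delete the first 3 characters.
"fiotujskcf" → "adjopenfxa" → "openfxa".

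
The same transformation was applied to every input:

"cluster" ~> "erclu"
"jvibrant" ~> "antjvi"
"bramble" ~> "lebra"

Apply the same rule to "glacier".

ergla

The transformation: move the first 3 characters to the end (rotate left by 3), then delete the first 2 characters.
For "glacier", step one produces "ciergla"; step two turns that into "ergla".
(Check on "bramble": → "mblebra" → "lebra" ✓)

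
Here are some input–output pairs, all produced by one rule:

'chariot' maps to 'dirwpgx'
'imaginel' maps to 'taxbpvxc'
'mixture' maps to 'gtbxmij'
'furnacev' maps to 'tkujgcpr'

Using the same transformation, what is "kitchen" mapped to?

What's happening: shift every letter 11 places backward in the alphabet (wrapping around), then move the last 2 characters to the front (rotate right by 2).
"kitchen" → "zxirwtc" → "tczxirw".
(Check on "mixture": → "bxmijgt" → "gtbxmij" ✓)

tczxirw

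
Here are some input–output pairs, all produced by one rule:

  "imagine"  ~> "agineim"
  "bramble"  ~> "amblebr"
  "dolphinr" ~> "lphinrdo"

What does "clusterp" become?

usterpcl

Looking at the pairs, the operation is to move the first 2 characters to the end (rotate left by 2).
On "clusterp" that produces "usterpcl".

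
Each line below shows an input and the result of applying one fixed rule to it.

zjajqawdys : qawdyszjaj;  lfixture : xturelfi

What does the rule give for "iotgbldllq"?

bldllqiotg

In each case the input is transformed by: move the last character to the front, then swap the front and back halves of the string.
Applying both steps to "iotgbldllq": "qiotgbldll", then "bldllqiotg".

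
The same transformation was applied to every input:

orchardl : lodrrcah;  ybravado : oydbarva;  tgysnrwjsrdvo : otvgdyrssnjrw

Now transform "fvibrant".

tfnvairb

The pattern: take characters alternately from the front and the back (1st, last, 2nd, 2nd-last, ...), then swap each adjacent pair of characters (1↔2, 3↔4, ...).
Starting from "fvibrant": after the first operation, "ftvniabr"; after the second, "tfnvairb".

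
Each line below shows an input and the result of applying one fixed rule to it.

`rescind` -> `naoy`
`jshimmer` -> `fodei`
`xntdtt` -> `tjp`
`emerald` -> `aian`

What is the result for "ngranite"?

In each case the input is transformed by: delete the last 3 characters, then shift every letter 4 places backward in the alphabet (wrapping around).
Starting from "ngranite": after the first operation, "ngran"; after the second, "jcnwj".
(Check on "emerald": → "emer" → "aian" ✓)

jcnwj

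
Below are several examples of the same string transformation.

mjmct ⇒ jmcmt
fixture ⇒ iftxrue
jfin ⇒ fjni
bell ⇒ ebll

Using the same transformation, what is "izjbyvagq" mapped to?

zibjvygaq

In each case the input is transformed by: swap each adjacent pair of characters (1↔2, 3↔4, ...).
So "izjbyvagq" becomes "zibjvygaq".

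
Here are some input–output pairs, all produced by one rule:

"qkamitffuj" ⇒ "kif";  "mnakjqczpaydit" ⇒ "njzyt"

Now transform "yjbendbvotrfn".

jnvr

Each output is the input with this applied: keep one character in every 3, starting at position 2 (positions 2nd, 5th, 8th, ...).
Applying that to "yjbendbvotrfn" gives "jnvr".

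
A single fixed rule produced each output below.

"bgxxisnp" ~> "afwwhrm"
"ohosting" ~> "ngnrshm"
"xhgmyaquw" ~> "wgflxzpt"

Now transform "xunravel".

wtmqzud

In each case the input is transformed by: shift every letter 1 place backward in the alphabet (wrapping around), then delete the last character.
"xunravel" → "wtmqzud".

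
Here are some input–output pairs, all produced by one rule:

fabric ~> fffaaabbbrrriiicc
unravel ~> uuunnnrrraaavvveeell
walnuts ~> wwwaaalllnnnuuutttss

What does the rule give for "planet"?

Looking at the pairs, the operation is to repeat every character 3 times, then delete the last character.
"planet" → "ppplllaaannneeettt" → "ppplllaaannneeett".

ppplllaaannneeett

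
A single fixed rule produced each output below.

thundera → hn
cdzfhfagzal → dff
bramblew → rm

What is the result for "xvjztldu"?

vz

The transformation: keep every other character starting from the second (positions 2nd, 4th, 6th, ...), then delete the last 2 characters.
Starting from "xvjztldu": after the first operation, "vzlu"; after the second, "vz".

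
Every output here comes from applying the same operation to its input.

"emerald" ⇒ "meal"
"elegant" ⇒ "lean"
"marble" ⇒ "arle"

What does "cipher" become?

Each output is the input with this applied: double every character, then keep one character in every 3, starting at position 3 (positions 3rd, 6th, 9th, ...).
"cipher" → "cciipphheerr" → "iper".
(Check on "marble": → "mmaarrbbllee" → "arle" ✓)

iper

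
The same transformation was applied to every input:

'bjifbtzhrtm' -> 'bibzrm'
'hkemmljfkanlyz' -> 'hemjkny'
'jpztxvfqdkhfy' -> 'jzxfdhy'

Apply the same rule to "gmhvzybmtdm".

The rule is to keep every other character starting from the first (positions 1st, 3rd, 5th, ...).
So "gmhvzybmtdm" becomes "ghzbtm".

ghzbtm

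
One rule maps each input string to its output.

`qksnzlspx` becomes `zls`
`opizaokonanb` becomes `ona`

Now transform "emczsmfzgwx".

Each output is the input with this applied: move the last 2 characters to the front (rotate right by 2), then keep only the last 3 characters.
On "emczsmfzgwx": the first step gives "wxemczsmfzg", and the second then gives "fzg".
(Check on "opizaokonanb": → "nbopizaokona" → "ona" ✓)

fzg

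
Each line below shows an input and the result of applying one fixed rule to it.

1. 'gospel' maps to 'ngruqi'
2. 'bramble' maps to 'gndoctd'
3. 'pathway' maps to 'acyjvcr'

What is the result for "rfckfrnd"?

fpthmeht

Rule — shift every letter 2 places forward in the alphabet (wrapping around), then reverse the string.
On "rfckfrnd": the first step gives "themhtpf", and the second then gives "fpthmeht".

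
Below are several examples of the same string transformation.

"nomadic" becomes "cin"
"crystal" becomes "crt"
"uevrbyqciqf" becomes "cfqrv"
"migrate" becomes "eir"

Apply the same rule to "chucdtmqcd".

Each output is the input with this applied: sort the characters into alphabetical order, then keep every other character starting from the second (positions 2nd, 4th, 6th, ...).
On "chucdtmqcd": the first step gives "cccddhmqtu", and the second then gives "cdhqu".
(Check on "migrate": → "aegimrt" → "eir" ✓)

cdhqu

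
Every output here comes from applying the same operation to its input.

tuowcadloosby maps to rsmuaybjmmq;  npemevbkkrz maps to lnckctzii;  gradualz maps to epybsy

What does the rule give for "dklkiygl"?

What's happening: delete the last 2 characters, then shift every letter 2 places backward in the alphabet (wrapping around).
On "dklkiygl" that produces "bijigw".

bijigw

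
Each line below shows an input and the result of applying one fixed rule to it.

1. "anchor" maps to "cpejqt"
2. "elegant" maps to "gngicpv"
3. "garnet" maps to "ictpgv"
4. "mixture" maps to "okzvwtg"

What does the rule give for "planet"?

rncpgv

In each case the input is transformed by: shift every letter 2 places forward in the alphabet (wrapping around).
Applying that to "planet" gives "rncpgv".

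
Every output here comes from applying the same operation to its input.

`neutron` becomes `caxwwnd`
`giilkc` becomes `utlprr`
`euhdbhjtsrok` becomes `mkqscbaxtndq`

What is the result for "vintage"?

cjpnerw

What's happening: shift every letter 9 places forward in the alphabet (wrapping around), then move the first 3 characters to the end (rotate left by 3).
"vintage" → "erwcjpn" → "cjpnerw".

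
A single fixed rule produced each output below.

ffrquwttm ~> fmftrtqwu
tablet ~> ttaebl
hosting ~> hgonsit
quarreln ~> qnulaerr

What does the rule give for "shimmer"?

srheimm

Rule — take characters alternately from the front and the back (1st, last, 2nd, 2nd-last, ...).
Doing the same to "shimmer": "srheimm".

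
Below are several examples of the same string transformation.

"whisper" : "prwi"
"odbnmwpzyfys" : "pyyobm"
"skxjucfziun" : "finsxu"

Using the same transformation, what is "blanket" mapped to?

ktba

In each case the input is transformed by: keep every other character starting from the first (positions 1st, 3rd, 5th, ...), then swap the front and back halves of the string.
Starting from "blanket": after the first operation, "bakt"; after the second, "ktba".
(Check on "whisper": → "wipr" → "prwi" ✓)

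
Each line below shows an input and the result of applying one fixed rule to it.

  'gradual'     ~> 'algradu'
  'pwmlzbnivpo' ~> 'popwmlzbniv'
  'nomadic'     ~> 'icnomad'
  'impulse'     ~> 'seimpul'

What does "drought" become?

Each output is the input with this applied: move the last 2 characters to the front (rotate right by 2).
Applying that to "drought" gives "htdroug".

htdroug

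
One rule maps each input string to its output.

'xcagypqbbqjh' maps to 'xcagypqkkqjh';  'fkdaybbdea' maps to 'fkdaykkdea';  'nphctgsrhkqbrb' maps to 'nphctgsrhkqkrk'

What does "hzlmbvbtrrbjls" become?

hzlmkvktrrkjls

Rule — replace every "b" with "k".
Applying that to "hzlmbvbtrrbjls" gives "hzlmkvktrrkjls".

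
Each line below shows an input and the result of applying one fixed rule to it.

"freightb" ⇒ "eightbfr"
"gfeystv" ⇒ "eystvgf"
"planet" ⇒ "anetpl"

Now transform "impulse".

The rule is to move the first 2 characters to the end (rotate left by 2).
For "impulse" the result is "pulseim".

pulseim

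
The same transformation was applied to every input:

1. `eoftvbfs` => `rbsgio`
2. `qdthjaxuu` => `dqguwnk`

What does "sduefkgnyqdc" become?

In each case the input is transformed by: shift every letter 13 places forward in the alphabet (wrapping around) — i.e. ROT13, then delete the last 2 characters.
On "sduefkgnyqdc": the first step gives "fqhrsxtaldqp", and the second then gives "fqhrsxtald".

fqhrsxtald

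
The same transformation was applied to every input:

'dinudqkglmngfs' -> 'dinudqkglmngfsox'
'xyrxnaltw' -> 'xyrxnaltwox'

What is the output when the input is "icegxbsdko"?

Looking at the pairs, the operation is to append "ox".
"icegxbsdko" → "icegxbsdkoox".

icegxbsdkoox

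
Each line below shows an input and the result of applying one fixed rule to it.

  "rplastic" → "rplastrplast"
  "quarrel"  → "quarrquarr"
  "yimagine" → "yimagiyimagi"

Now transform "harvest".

Rule — delete the last 2 characters, then write the whole string twice.
On "harvest": the first step gives "harve", and the second then gives "harveharve".

harveharve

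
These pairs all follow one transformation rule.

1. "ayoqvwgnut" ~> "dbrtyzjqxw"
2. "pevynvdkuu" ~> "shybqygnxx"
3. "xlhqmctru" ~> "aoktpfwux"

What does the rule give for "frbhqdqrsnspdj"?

iuektgtuvqvsgm

In each case the input is transformed by: shift every letter 3 places forward in the alphabet (wrapping around).
Applying that to "frbhqdqrsnspdj" gives "iuektgtuvqvsgm".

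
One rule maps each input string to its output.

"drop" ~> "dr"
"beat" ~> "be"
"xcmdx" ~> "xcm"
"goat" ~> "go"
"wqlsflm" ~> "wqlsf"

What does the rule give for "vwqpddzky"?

vwqpddz

What's happening: delete the last 2 characters.
Applying that to "vwqpddzky" gives "vwqpddz".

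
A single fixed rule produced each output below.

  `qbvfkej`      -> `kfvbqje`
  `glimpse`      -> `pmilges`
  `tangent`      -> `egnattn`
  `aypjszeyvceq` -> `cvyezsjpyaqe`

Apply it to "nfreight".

The pattern: move the last 2 characters to the front (rotate right by 2), then reverse the string.
Starting from "nfreight": after the first operation, "htnfreig"; after the second, "gierfnth".

gierfnth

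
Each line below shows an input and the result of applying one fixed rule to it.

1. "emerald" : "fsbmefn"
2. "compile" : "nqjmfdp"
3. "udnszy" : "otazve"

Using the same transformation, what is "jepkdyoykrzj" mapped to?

qlezpzlsakkf

Each output is the input with this applied: move the first 2 characters to the end (rotate left by 2), then shift every letter 1 place forward in the alphabet (wrapping around).
For "jepkdyoykrzj", step one produces "pkdyoykrzjje"; step two turns that into "qlezpzlsakkf".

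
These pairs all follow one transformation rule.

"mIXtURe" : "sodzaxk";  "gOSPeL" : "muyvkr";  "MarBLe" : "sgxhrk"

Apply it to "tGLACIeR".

zmrgiokx

Looking at the pairs, the operation is to shift every letter 6 places forward in the alphabet (wrapping around), then convert every letter to lowercase.
Working it through for "tGLACIeR": intermediate "zMRGIOkX", final "zmrgiokx".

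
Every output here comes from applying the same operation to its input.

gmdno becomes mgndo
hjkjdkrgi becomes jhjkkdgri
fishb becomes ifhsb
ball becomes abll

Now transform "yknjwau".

The transformation: swap each adjacent pair of characters (1↔2, 3↔4, ...).
Doing the same to "yknjwau": "kyjnawu".

kyjnawu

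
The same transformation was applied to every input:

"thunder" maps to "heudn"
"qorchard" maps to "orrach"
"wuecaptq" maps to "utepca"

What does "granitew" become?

Rule — take characters alternately from the front and the back (1st, last, 2nd, 2nd-last, ...), then delete the first 2 characters.
Starting from "granitew": after the first operation, "gwreatni"; after the second, "reatni".
(Check on "qorchard": → "qdorrach" → "orrach" ✓)

reatni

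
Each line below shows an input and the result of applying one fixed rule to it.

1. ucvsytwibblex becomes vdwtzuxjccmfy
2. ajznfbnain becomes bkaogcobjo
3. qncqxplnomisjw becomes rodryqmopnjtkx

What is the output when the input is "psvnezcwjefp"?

qtwofadxkfgq

Each output is the input with this applied: shift every letter 1 place forward in the alphabet (wrapping around).
Applying that to "psvnezcwjefp" gives "qtwofadxkfgq".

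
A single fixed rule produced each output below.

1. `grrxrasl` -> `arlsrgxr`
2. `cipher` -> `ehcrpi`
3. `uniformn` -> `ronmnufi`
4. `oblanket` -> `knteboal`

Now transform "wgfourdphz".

The transformation: swap the front and back halves of the string, then swap each adjacent pair of characters (1↔2, 3↔4, ...).
"wgfourdphz" → "rdphzwgfou" → "drhpwzfguo".
(Check on "cipher": → "hercip" → "ehcrpi" ✓)

drhpwzfguo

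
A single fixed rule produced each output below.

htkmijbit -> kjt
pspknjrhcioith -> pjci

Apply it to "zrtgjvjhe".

Looking at the pairs, the operation is to keep one character in every 3, starting at position 3 (positions 3rd, 6th, 9th, ...).
Doing the same to "zrtgjvjhe": "tve".

tve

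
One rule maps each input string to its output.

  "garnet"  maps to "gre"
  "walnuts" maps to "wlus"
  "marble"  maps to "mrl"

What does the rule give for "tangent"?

tnet

What's happening: keep every other character starting from the first (positions 1st, 3rd, 5th, ...).
"tangent" → "tnet".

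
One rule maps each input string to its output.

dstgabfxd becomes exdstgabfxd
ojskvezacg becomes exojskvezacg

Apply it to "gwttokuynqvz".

exgwttokuynqvz

Rule — prepend "ex".
Doing the same to "gwttokuynqvz": "exgwttokuynqvz".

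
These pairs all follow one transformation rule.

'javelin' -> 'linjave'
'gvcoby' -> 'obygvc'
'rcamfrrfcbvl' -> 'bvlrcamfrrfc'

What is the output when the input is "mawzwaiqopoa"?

Each output is the input with this applied: move the last 3 characters to the front (rotate right by 3).
On "mawzwaiqopoa" that produces "poamawzwaiqo".

poamawzwaiqo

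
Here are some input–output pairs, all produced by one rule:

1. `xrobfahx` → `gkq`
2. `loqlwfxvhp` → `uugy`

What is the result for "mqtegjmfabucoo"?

What's happening: keep one character in every 3, starting at position 1 (positions 1st, 4th, 7th, ...), then shift every letter 9 places forward in the alphabet (wrapping around).
"mqtegjmfabucoo" → "membo" → "vnvkx".
(Check on "xrobfahx": → "xbh" → "gkq" ✓)

vnvkx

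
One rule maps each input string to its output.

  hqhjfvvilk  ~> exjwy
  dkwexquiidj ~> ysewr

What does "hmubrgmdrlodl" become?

apurzr

Looking at the pairs, the operation is to keep every other character starting from the second (positions 2nd, 4th, 6th, ...), then shift every letter 12 places backward in the alphabet (wrapping around).
On "hmubrgmdrlodl" that produces "apurzr".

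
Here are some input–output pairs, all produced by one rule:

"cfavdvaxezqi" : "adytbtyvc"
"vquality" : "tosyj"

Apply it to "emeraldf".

In each case the input is transformed by: delete the last 3 characters, then shift every letter 2 places backward in the alphabet (wrapping around).
For "emeraldf", step one produces "emera"; step two turns that into "ckcpy".

ckcpy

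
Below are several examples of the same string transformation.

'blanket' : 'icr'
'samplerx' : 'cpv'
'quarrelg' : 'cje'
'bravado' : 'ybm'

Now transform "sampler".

Each output is the input with this applied: shift every letter 2 places backward in the alphabet (wrapping around), then keep only the last 3 characters.
On "sampler" that produces "jcp".

jcp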